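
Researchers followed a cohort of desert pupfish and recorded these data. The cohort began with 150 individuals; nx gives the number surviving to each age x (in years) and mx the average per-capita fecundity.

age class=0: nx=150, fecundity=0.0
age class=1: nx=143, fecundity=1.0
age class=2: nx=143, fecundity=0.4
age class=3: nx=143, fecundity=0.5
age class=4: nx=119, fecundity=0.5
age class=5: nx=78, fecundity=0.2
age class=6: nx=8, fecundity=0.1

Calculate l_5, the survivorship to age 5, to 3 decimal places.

0.520

l_5 = n_5/n_0 = 78/150 = 0.52 → 0.520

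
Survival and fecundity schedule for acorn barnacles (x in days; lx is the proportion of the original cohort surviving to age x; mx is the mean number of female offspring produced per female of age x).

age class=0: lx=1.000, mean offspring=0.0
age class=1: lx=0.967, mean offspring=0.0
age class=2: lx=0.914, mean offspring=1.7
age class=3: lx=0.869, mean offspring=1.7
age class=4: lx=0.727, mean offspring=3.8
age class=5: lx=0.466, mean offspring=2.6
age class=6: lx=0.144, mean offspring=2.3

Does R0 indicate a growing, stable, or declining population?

growing

R0 = Σ lx·mx = 0 + 0 + 1.5538 + 1.4773 + 2.7626 + 1.2116 + 0.3312 = 7.3365
R0 > 1, so the population is growing.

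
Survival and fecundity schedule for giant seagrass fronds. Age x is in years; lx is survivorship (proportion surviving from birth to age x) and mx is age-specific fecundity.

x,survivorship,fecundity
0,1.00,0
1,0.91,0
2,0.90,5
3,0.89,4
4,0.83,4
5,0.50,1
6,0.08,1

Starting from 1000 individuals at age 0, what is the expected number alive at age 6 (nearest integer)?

Expected survivors = N0 · l_6 = 1000 × 0.08 = 80 → 80

80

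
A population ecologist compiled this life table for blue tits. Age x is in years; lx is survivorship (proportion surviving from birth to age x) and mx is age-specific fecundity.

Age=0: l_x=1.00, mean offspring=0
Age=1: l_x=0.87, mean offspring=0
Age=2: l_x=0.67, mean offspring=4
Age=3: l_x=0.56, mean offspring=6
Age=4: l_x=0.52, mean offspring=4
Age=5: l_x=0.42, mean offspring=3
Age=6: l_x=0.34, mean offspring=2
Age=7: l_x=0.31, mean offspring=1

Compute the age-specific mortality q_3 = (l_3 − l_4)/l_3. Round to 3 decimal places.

0.071

q_3 = (l_3 − l_4) / l_3 = (0.56 − 0.52) / 0.56
     = 0.04 / 0.56 = 0.071429… → 0.071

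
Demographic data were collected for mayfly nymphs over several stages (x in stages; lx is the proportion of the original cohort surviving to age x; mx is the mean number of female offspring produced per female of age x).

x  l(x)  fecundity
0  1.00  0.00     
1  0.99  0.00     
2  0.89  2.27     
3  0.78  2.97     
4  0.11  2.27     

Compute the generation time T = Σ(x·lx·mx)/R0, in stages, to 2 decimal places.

2.61

lx·mx: 0, 0, 2.0203, 2.3166, 0.2497 → R0 = 4.5866
x·lx·mx: 0, 0, 4.0406, 6.9498, 0.9988 → Σ = 11.9892
T = 11.9892 / 4.5866 = 2.613962… → 2.61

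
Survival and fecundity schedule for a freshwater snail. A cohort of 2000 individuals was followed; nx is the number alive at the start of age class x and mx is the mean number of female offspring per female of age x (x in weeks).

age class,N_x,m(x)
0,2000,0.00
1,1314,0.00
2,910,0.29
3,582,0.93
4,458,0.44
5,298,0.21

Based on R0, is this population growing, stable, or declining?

declining

lx = nx/n0 = nx/2000: 1, 0.657, 0.455, 0.291, 0.229, 0.149
R0 = Σ lx·mx = 0 + 0 + 0.13195 + 0.27063 + 0.10076 + 0.03129 = 0.53463
R0 < 1, so the population is declining.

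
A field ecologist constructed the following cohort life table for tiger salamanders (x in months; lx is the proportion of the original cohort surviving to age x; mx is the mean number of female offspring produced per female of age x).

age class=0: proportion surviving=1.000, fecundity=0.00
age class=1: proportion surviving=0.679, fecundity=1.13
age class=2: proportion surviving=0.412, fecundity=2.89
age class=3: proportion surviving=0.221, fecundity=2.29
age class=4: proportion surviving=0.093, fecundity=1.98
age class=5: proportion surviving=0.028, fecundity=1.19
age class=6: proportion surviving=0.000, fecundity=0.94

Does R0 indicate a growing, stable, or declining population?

R0 = Σ lx·mx = 0 + 0.76727 + 1.19068 + 0.50609 + 0.18414 + 0.03332 + 0 = 2.6815
R0 > 1, so the population is growing.

growing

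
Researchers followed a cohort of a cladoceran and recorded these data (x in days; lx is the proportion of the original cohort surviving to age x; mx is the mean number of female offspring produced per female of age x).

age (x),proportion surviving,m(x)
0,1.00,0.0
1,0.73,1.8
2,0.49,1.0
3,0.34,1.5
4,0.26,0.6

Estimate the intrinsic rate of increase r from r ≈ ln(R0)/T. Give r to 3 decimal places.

0.502

R0 = Σ lx·mx = 0 + 1.314 + 0.49 + 0.51 + 0.156 = 2.47
Σ x·lx·mx = 4.448; T = 4.448/2.47 = 1.80081…
r ≈ ln(R0)/T = ln(2.47)/1.80081… = 0.50212… → 0.502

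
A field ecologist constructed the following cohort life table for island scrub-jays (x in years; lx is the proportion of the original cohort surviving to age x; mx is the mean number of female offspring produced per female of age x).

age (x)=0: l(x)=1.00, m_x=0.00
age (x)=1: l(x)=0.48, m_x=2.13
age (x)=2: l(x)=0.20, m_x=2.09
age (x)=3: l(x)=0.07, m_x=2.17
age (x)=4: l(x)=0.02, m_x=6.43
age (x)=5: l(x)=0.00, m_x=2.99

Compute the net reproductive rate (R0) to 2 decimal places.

1.72

lx·mx by age: 0, 1.0224, 0.418, 0.1519, 0.1286, 0
R0 = Σ lx·mx = 1.7209 → 1.72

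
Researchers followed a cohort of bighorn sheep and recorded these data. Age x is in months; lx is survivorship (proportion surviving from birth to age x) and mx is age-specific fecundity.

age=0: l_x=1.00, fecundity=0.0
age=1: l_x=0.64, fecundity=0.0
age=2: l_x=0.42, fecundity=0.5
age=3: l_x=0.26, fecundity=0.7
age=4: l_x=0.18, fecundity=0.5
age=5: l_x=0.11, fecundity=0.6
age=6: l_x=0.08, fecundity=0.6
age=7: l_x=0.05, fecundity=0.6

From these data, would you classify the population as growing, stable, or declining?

R0 = Σ lx·mx = 0 + 0 + 0.21 + 0.182 + 0.09 + 0.066 + 0.048 + 0.03 = 0.626
R0 < 1, so the population is declining.

declining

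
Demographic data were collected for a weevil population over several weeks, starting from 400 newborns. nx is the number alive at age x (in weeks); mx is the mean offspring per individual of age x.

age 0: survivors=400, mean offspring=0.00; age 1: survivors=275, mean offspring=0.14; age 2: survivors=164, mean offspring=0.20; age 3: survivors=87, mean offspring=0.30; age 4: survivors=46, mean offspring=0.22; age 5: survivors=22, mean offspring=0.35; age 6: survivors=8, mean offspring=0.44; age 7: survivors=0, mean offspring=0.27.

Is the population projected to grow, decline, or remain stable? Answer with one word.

declining

lx = nx/n0 = nx/400: 1, 0.6875, 0.41, 0.2175, 0.115, 0.055, 0.02, 0
R0 = Σ lx·mx = 0 + 0.09625 + 0.082 + 0.06525 + 0.0253 + 0.01925 + 0.0088 + 0 = 0.29685
R0 < 1, so the population is declining.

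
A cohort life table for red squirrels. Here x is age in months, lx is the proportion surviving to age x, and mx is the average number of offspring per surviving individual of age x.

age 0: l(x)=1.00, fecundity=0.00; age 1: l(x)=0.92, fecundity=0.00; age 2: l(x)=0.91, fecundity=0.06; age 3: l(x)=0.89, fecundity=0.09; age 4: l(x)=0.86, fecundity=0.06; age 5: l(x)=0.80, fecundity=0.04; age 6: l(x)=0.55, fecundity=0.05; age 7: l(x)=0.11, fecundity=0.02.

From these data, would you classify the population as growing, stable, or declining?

R0 = Σ lx·mx = 0 + 0 + 0.0546 + 0.0801 + 0.0516 + 0.032 + 0.0275 + 0.0022 = 0.248
R0 < 1, so the population is declining.

declining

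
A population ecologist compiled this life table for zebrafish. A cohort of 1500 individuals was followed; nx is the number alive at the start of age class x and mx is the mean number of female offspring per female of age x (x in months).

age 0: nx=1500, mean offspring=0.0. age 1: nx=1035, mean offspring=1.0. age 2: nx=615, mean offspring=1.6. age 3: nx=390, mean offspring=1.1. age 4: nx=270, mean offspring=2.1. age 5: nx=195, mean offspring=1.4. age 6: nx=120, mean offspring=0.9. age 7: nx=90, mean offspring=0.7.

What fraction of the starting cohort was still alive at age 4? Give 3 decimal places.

0.180

l_4 = n_4/n_0 = 270/1500 = 0.18 → 0.180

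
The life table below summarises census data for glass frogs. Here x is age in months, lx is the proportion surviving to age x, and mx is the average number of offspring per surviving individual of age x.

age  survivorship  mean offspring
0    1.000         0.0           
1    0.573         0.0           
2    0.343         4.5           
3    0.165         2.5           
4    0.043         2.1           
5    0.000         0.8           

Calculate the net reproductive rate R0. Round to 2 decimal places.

2.05

lx·mx by age: 0, 0, 1.5435, 0.4125, 0.0903, 0
R0 = Σ lx·mx = 2.0463 → 2.05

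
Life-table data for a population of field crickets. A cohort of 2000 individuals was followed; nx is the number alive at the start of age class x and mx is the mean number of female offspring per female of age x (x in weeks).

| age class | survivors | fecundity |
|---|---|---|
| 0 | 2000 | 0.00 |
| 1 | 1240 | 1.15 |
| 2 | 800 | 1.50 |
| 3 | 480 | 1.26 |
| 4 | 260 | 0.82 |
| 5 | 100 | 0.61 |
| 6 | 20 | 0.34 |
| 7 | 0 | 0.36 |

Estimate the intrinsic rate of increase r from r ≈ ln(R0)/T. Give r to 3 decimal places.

0.289

lx = nx/n0 = nx/2000: 1, 0.62, 0.4, 0.24, 0.13, 0.05, 0.01, 0
R0 = Σ lx·mx = 0 + 0.713 + 0.6 + 0.3024 + 0.1066 + 0.0305 + 0.0034 + 0 = 1.7559
Σ x·lx·mx = 3.4195; T = 3.4195/1.7559 = 1.94743…
r ≈ ln(R0)/T = ln(1.7559)/1.94743… = 0.28909… → 0.289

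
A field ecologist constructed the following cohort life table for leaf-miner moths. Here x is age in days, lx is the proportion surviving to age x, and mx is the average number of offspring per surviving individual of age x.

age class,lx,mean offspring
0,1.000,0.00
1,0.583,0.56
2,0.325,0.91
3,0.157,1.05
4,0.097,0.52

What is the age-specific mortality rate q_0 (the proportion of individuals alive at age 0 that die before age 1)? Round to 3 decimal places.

q_0 = (l_0 − l_1) / l_0 = (1 − 0.583) / 1
     = 0.417 / 1 = 0.417 → 0.417

0.417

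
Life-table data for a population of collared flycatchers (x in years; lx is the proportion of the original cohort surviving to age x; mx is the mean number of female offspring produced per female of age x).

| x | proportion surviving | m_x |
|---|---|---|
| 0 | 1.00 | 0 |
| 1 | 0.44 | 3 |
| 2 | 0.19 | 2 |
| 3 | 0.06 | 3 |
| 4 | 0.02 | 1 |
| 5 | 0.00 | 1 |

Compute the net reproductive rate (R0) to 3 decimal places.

1.900

lx·mx by age: 0, 1.32, 0.38, 0.18, 0.02, 0
R0 = Σ lx·mx = 1.9 → 1.900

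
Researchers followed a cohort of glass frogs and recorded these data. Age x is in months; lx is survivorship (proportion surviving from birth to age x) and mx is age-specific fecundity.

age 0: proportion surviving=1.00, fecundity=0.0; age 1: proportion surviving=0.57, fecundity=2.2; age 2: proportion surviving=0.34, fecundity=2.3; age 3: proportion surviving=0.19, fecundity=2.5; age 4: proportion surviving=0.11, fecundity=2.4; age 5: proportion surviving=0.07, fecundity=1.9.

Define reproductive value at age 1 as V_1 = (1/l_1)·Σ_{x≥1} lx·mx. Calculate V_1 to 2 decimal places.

lx·mx for x ≥ 1: 1.254, 0.782, 0.475, 0.264, 0.133 → sum = 2.908
V_1 = 2.908 / l_1 = 2.908 / 0.57 = 5.101754… → 5.10

5.10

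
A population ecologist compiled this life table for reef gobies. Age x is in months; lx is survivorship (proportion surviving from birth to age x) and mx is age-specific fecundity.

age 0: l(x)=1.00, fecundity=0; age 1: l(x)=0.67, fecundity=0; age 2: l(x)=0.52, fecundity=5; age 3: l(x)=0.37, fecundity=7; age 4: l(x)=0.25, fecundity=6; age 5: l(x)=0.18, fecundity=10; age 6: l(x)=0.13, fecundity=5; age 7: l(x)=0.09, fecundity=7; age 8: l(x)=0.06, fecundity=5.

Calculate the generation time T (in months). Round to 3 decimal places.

3.841

lx·mx: 0, 0, 2.6, 2.59, 1.5, 1.8, 0.65, 0.63, 0.3 → R0 = 10.07
x·lx·mx: 0, 0, 5.2, 7.77, 6, 9, 3.9, 4.41, 2.4 → Σ = 38.68
T = 38.68 / 10.07 = 3.841112… → 3.841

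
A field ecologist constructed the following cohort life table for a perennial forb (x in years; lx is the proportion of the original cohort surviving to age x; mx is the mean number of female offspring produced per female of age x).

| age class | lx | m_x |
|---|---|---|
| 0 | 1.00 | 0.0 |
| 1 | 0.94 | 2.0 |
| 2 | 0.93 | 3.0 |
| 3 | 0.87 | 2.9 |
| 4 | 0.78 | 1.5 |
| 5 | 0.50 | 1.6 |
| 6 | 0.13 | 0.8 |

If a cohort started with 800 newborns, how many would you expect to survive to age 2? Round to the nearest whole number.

744

Expected survivors = N0 · l_2 = 800 × 0.93 = 744 → 744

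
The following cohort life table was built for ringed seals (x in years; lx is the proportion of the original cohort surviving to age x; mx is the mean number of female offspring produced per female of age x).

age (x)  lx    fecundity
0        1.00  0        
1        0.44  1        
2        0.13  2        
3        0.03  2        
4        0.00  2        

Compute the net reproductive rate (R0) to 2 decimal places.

lx·mx by age: 0, 0.44, 0.26, 0.06, 0
R0 = Σ lx·mx = 0.76 → 0.76

0.76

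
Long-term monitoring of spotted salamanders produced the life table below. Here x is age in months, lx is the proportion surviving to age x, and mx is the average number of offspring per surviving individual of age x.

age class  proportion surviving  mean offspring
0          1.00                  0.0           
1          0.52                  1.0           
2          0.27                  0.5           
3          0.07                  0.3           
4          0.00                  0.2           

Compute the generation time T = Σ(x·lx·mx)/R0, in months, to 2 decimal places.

1.26

lx·mx: 0, 0.52, 0.135, 0.021, 0 → R0 = 0.676
x·lx·mx: 0, 0.52, 0.27, 0.063, 0 → Σ = 0.853
T = 0.853 / 0.676 = 1.261834… → 1.26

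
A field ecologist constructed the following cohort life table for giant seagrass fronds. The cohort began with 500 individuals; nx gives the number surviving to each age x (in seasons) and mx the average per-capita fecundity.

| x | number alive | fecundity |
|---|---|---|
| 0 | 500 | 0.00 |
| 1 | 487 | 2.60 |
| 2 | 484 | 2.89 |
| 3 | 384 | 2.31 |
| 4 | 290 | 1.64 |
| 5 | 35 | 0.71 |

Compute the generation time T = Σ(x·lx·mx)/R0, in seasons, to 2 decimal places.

lx = nx/n0 = nx/500: 1, 0.974, 0.968, 0.768, 0.58, 0.07
lx·mx: 0, 2.5324, 2.79752, 1.77408, 0.9512, 0.0497 → R0 = 8.1049
x·lx·mx: 0, 2.5324, 5.59504, 5.32224, 3.8048, 0.2485 → Σ = 17.50298
T = 17.50298 / 8.1049 = 2.159555… → 2.16

2.16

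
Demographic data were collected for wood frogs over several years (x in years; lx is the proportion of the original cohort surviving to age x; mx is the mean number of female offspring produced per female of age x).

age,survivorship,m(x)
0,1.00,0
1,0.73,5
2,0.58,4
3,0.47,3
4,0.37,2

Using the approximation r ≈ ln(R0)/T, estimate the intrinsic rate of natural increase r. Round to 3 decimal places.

1.099

R0 = Σ lx·mx = 0 + 3.65 + 2.32 + 1.41 + 0.74 = 8.12
Σ x·lx·mx = 15.48; T = 15.48/8.12 = 1.9064…
r ≈ ln(R0)/T = ln(8.12)/1.9064… = 1.09858… → 1.099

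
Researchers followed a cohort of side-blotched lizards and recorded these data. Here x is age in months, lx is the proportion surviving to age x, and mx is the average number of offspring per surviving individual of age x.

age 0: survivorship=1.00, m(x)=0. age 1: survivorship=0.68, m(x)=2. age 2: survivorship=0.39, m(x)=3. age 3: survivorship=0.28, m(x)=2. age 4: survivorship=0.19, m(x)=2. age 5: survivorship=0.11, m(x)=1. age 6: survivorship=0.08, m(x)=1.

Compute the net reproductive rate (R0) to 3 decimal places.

3.660

lx·mx by age: 0, 1.36, 1.17, 0.56, 0.38, 0.11, 0.08
R0 = Σ lx·mx = 3.66 → 3.660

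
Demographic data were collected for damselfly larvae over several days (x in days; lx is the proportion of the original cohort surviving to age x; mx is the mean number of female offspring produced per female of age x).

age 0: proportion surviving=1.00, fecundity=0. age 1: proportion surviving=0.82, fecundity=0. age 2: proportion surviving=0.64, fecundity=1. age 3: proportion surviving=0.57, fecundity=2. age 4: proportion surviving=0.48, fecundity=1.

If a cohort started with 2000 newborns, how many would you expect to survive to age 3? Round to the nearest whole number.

Expected survivors = N0 · l_3 = 2000 × 0.57 = 1140 → 1140

1140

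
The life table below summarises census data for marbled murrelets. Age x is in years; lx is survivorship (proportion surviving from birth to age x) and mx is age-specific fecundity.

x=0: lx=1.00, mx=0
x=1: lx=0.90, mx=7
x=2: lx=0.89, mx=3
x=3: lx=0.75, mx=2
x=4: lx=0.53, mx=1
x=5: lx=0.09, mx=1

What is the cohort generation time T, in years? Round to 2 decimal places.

lx·mx: 0, 6.3, 2.67, 1.5, 0.53, 0.09 → R0 = 11.09
x·lx·mx: 0, 6.3, 5.34, 4.5, 2.12, 0.45 → Σ = 18.71
T = 18.71 / 11.09 = 1.687106… → 1.69

1.69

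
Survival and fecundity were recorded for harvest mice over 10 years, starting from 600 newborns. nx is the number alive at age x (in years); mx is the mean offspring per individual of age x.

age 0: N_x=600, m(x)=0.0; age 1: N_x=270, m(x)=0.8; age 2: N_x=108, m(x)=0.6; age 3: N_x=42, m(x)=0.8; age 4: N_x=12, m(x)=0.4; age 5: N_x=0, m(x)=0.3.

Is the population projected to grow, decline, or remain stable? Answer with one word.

declining

lx = nx/n0 = nx/600: 1, 0.45, 0.18, 0.07, 0.02, 0
R0 = Σ lx·mx = 0 + 0.36 + 0.108 + 0.056 + 0.008 + 0 = 0.532
R0 < 1, so the population is declining.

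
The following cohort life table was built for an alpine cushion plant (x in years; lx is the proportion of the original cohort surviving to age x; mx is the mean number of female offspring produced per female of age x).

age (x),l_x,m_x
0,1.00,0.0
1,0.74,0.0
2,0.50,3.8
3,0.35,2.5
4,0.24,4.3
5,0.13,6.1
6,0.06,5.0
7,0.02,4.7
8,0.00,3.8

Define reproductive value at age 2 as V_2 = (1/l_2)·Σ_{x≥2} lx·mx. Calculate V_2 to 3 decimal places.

lx·mx for x ≥ 2: 1.9, 0.875, 1.032, 0.793, 0.3, 0.094, 0 → sum = 4.994
V_2 = 4.994 / l_2 = 4.994 / 0.5 = 9.988 → 9.988

9.988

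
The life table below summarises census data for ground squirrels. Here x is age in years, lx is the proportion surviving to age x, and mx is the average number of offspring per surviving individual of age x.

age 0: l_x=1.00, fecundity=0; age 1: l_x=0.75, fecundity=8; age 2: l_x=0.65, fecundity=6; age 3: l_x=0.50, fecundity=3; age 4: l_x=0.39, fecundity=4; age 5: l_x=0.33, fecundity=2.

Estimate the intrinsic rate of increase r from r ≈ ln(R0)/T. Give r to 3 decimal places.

1.278

R0 = Σ lx·mx = 0 + 6 + 3.9 + 1.5 + 1.56 + 0.66 = 13.62
Σ x·lx·mx = 27.84; T = 27.84/13.62 = 2.04405…
r ≈ ln(R0)/T = ln(13.62)/2.04405… = 1.27763… → 1.278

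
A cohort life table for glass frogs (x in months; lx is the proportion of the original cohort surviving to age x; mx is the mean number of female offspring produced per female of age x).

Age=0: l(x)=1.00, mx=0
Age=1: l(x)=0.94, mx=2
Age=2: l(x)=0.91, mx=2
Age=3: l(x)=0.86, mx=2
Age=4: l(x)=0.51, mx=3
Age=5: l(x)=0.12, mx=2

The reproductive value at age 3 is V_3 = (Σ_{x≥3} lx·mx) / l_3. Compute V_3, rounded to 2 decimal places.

lx·mx for x ≥ 3: 1.72, 1.53, 0.24 → sum = 3.49
V_3 = 3.49 / l_3 = 3.49 / 0.86 = 4.05814… → 4.06

4.06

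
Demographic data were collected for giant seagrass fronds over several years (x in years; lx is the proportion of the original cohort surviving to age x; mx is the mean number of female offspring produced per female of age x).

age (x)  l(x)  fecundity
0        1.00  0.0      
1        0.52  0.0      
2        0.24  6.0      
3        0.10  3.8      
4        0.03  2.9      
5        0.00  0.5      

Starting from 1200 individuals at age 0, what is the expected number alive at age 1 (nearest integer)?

624

Expected survivors = N0 · l_1 = 1200 × 0.52 = 624 → 624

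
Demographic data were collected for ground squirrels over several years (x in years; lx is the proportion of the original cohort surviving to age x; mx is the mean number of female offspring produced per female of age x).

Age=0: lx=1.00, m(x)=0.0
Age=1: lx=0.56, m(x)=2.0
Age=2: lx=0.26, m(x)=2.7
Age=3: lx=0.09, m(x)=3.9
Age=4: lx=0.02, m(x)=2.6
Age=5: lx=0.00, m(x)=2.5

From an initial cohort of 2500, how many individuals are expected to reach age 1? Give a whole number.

1400

Expected survivors = N0 · l_1 = 2500 × 0.56 = 1400 → 1400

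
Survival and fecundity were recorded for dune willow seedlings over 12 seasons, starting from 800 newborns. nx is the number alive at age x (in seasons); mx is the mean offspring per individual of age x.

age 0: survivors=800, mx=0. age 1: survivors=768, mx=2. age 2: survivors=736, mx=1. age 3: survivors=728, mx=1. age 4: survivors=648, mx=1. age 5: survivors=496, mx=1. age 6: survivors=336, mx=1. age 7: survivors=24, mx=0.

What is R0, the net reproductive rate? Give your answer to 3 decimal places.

5.600

lx = nx/n0 = nx/800: 1, 0.96, 0.92, 0.91, 0.81, 0.62, 0.42, 0.03
lx·mx by age: 0, 1.92, 0.92, 0.91, 0.81, 0.62, 0.42, 0
R0 = Σ lx·mx = 5.6 → 5.600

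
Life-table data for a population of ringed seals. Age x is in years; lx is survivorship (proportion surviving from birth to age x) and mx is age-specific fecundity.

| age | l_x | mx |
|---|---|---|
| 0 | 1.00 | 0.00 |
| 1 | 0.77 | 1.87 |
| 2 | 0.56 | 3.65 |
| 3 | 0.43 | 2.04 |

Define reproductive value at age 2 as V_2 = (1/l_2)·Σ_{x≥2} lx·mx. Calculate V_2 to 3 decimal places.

5.216

lx·mx for x ≥ 2: 2.044, 0.8772 → sum = 2.9212
V_2 = 2.9212 / l_2 = 2.9212 / 0.56 = 5.216429… → 5.216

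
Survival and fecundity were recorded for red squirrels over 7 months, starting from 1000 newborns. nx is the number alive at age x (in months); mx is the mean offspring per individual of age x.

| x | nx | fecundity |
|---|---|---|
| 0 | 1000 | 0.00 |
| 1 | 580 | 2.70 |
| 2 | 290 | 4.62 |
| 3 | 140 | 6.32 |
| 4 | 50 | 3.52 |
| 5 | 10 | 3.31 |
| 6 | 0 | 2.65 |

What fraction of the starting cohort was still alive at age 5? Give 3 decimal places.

l_5 = n_5/n_0 = 10/1000 = 0.01 → 0.010

0.010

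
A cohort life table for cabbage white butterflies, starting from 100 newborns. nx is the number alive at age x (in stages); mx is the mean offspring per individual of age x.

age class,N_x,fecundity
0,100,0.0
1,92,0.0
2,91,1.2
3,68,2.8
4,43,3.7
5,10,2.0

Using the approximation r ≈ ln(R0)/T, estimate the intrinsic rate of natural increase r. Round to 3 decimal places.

lx = nx/n0 = nx/100: 1, 0.92, 0.91, 0.68, 0.43, 0.1
R0 = Σ lx·mx = 0 + 0 + 1.092 + 1.904 + 1.591 + 0.2 = 4.787
Σ x·lx·mx = 15.26; T = 15.26/4.787 = 3.1878…
r ≈ ln(R0)/T = ln(4.787)/3.1878… = 0.49122… → 0.491

0.491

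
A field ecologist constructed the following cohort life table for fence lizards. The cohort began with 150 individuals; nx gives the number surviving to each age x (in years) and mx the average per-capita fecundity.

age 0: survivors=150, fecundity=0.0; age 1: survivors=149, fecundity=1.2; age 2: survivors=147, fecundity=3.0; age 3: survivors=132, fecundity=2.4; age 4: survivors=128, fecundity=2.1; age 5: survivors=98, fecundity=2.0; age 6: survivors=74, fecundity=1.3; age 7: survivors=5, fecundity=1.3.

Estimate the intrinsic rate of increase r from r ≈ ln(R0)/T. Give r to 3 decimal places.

0.739

lx = nx/n0 = nx/150: 1, 0.99333…, 0.98, 0.88, 0.85333…, 0.65333…, 0.49333…, 0.03333…
R0 = Σ lx·mx = 0 + 1.192… + 2.94 + 2.112 + 1.792… + 1.30667… + 0.64133… + 0.04333… = 10.027333…
Σ x·lx·mx = 31.260667…; T = 31.260667…/10.027333… = 3.11755…
r ≈ ln(R0)/T = ln(10.027333…)/3.11755… = 0.73946… → 0.739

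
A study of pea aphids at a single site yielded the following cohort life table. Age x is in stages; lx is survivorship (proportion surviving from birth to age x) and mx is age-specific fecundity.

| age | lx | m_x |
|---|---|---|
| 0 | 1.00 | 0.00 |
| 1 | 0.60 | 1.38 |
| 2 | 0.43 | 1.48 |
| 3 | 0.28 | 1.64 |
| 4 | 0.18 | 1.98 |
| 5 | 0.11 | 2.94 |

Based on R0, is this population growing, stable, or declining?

R0 = Σ lx·mx = 0 + 0.828 + 0.6364 + 0.4592 + 0.3564 + 0.3234 = 2.6034
R0 > 1, so the population is growing.

growing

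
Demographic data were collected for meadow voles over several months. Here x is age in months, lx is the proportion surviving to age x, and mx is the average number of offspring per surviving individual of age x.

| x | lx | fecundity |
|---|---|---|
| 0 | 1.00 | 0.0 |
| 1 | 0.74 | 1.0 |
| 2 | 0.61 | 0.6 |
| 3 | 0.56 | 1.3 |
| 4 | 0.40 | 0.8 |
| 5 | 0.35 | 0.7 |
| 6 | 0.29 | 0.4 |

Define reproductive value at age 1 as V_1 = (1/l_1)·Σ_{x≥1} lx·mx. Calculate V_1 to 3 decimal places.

3.399

lx·mx for x ≥ 1: 0.74, 0.366, 0.728, 0.32, 0.245, 0.116 → sum = 2.515
V_1 = 2.515 / l_1 = 2.515 / 0.74 = 3.398649… → 3.399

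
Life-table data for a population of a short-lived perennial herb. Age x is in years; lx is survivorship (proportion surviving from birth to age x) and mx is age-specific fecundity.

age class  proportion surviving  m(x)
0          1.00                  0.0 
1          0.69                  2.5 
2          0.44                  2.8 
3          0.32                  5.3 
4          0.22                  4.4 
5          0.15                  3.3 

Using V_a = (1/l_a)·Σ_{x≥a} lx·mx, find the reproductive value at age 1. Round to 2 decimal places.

lx·mx for x ≥ 1: 1.725, 1.232, 1.696, 0.968, 0.495 → sum = 6.116
V_1 = 6.116 / l_1 = 6.116 / 0.69 = 8.863768… → 8.86

8.86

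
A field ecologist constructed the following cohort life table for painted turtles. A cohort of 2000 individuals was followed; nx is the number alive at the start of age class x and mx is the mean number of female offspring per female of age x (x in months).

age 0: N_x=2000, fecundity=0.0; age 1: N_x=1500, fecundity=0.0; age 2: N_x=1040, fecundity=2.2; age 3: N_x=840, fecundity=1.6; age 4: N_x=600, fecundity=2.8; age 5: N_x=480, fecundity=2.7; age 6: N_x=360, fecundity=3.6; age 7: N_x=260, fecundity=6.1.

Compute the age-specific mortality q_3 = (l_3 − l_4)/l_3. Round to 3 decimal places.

lx = nx/n0 = nx/2000: 1, 0.75, 0.52, 0.42, 0.3, 0.24, 0.18, 0.13
q_3 = (l_3 − l_4) / l_3 = (0.42 − 0.3) / 0.42
     = 0.12 / 0.42 = 0.285714… → 0.286

0.286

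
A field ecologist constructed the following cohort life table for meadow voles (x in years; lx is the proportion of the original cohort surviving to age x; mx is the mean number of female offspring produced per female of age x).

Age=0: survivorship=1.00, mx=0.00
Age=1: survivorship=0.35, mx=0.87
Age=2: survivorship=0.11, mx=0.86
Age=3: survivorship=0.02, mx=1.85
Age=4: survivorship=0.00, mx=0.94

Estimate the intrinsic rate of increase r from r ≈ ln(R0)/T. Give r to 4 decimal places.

R0 = Σ lx·mx = 0 + 0.3045 + 0.0946 + 0.037 + 0 = 0.4361
Σ x·lx·mx = 0.6047; T = 0.6047/0.4361 = 1.38661…
r ≈ ln(R0)/T = ln(0.4361)/1.38661… = -0.598499… → -0.5985

-0.5985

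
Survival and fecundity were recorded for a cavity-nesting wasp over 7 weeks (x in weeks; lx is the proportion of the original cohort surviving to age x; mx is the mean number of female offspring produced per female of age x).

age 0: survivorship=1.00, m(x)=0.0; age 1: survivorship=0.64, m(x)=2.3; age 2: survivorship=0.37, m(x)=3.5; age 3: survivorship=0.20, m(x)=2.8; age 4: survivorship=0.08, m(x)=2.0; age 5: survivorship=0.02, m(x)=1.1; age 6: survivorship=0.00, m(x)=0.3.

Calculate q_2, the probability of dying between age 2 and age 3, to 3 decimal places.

0.459

q_2 = (l_2 − l_3) / l_2 = (0.37 − 0.2) / 0.37
     = 0.17 / 0.37 = 0.459459… → 0.459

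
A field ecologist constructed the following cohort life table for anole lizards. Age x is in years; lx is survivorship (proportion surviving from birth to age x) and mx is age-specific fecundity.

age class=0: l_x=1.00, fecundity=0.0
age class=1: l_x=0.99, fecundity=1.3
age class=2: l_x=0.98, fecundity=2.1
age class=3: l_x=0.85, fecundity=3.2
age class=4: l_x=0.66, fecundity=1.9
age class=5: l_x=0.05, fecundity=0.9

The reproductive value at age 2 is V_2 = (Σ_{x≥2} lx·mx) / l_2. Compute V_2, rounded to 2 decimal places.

6.20

lx·mx for x ≥ 2: 2.058, 2.72, 1.254, 0.045 → sum = 6.077
V_2 = 6.077 / l_2 = 6.077 / 0.98 = 6.20102… → 6.20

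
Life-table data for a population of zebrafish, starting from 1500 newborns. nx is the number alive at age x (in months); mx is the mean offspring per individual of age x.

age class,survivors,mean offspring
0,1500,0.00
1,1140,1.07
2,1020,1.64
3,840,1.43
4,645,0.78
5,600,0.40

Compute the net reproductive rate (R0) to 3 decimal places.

lx = nx/n0 = nx/1500: 1, 0.76, 0.68, 0.56, 0.43, 0.4
lx·mx by age: 0, 0.8132, 1.1152, 0.8008, 0.3354, 0.16
R0 = Σ lx·mx = 3.2246 → 3.225

3.225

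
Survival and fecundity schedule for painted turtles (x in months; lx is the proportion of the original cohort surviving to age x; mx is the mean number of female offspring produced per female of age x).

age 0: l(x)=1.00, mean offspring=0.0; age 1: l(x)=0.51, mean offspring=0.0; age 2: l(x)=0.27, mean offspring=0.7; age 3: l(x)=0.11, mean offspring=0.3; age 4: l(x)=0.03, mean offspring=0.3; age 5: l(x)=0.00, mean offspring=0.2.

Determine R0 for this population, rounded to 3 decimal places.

0.231

lx·mx by age: 0, 0, 0.189, 0.033, 0.009, 0
R0 = Σ lx·mx = 0.231 → 0.231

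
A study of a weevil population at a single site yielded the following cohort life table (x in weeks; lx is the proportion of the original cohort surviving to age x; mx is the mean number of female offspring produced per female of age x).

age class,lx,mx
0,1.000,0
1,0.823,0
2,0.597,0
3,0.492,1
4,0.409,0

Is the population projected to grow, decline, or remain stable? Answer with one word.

declining

R0 = Σ lx·mx = 0 + 0 + 0 + 0.492 + 0 = 0.492
R0 < 1, so the population is declining.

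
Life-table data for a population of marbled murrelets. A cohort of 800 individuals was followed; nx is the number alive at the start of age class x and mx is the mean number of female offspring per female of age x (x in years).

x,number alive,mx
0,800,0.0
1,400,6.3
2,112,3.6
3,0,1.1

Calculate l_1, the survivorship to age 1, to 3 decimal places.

l_1 = n_1/n_0 = 400/800 = 0.5 → 0.500

0.500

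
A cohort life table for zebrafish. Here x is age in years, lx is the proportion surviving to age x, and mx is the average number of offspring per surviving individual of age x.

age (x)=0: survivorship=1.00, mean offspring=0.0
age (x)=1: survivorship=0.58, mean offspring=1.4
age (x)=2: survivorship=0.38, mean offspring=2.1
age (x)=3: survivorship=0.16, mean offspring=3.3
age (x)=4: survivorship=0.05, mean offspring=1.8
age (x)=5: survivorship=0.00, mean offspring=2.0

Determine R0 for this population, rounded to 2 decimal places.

2.23

lx·mx by age: 0, 0.812, 0.798, 0.528, 0.09, 0
R0 = Σ lx·mx = 2.228 → 2.23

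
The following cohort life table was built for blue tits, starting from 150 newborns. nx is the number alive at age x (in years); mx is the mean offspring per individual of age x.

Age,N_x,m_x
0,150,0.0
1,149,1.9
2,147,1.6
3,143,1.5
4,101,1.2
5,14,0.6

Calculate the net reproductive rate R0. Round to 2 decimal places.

5.75

lx = nx/n0 = nx/150: 1, 0.99333…, 0.98, 0.95333…, 0.67333…, 0.09333…
lx·mx by age: 0, 1.887333…, 1.568, 1.43…, 0.808…, 0.056…
R0 = Σ lx·mx = 5.749333… → 5.75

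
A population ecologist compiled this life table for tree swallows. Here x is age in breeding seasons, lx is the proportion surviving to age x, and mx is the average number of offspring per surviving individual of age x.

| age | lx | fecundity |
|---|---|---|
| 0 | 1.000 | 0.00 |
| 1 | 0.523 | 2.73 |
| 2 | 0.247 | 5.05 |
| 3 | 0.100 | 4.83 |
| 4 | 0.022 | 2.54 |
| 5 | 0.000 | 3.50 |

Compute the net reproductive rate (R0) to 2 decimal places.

3.21

lx·mx by age: 0, 1.42779, 1.24735, 0.483, 0.05588, 0
R0 = Σ lx·mx = 3.21402 → 3.21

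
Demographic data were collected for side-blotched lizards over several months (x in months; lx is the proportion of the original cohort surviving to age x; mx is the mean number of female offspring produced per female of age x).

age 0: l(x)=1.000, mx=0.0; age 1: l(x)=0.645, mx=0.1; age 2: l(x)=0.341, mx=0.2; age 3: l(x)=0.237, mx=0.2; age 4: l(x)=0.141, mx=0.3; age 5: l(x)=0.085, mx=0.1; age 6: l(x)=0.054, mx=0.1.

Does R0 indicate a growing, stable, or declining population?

R0 = Σ lx·mx = 0 + 0.0645 + 0.0682 + 0.0474 + 0.0423 + 0.0085 + 0.0054 = 0.2363
R0 < 1, so the population is declining.

declining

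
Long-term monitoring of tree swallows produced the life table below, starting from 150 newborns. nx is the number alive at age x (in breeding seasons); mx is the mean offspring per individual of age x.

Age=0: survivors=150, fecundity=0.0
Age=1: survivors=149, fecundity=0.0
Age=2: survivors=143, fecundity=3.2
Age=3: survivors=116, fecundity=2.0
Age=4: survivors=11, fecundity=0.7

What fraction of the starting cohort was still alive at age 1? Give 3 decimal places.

0.993

l_1 = n_1/n_0 = 149/150 = 0.993333… → 0.993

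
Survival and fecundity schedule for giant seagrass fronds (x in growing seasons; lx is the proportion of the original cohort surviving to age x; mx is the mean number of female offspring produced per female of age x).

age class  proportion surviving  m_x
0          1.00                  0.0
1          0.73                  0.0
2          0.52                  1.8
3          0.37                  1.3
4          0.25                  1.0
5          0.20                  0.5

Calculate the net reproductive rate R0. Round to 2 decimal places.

1.77

lx·mx by age: 0, 0, 0.936, 0.481, 0.25, 0.1
R0 = Σ lx·mx = 1.767 → 1.77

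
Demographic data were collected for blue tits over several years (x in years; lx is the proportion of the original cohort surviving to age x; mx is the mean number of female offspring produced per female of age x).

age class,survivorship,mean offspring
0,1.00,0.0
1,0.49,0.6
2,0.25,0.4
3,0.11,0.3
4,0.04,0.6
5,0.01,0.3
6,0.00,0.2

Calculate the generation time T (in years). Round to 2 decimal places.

1.55

lx·mx: 0, 0.294, 0.1, 0.033, 0.024, 0.003, 0 → R0 = 0.454
x·lx·mx: 0, 0.294, 0.2, 0.099, 0.096, 0.015, 0 → Σ = 0.704
T = 0.704 / 0.454 = 1.550661… → 1.55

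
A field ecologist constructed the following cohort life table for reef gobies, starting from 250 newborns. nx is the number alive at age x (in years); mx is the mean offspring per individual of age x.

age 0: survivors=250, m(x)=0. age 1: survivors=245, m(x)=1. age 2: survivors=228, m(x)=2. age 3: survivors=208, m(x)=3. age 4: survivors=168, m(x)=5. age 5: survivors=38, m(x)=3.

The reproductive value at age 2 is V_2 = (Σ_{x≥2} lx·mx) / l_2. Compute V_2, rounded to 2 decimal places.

8.92

lx = nx/n0 = nx/250: 1, 0.98, 0.912, 0.832, 0.672, 0.152
lx·mx for x ≥ 2: 1.824, 2.496, 3.36, 0.456 → sum = 8.136
V_2 = 8.136 / l_2 = 8.136 / 0.912 = 8.921053… → 8.92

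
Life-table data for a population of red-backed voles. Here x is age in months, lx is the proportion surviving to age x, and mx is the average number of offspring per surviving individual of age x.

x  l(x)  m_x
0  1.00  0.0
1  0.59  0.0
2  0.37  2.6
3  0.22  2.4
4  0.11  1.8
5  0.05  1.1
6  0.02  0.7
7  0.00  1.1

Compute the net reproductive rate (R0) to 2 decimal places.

1.76

lx·mx by age: 0, 0, 0.962, 0.528, 0.198, 0.055, 0.014, 0
R0 = Σ lx·mx = 1.757 → 1.76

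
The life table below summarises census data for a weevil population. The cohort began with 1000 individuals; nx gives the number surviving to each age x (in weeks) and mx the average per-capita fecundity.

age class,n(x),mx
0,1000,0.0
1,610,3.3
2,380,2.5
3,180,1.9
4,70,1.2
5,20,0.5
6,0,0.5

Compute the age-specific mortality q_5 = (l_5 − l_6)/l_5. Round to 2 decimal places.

1.00

lx = nx/n0 = nx/1000: 1, 0.61, 0.38, 0.18, 0.07, 0.02, 0
q_5 = (l_5 − l_6) / l_5 = (0.02 − 0) / 0.02
     = 0.02 / 0.02 = 1 → 1.00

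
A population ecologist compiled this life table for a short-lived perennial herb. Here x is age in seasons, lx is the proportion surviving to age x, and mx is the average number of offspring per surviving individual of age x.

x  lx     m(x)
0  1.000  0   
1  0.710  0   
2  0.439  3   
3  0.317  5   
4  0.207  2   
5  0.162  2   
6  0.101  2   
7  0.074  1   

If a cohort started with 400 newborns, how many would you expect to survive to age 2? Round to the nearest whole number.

176

Expected survivors = N0 · l_2 = 400 × 0.439 = 175.6 → 176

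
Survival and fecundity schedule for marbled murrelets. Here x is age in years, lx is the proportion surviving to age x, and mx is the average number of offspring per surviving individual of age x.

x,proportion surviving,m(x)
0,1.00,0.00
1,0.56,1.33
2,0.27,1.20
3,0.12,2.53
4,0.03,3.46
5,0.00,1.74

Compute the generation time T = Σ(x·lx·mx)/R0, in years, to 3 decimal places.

lx·mx: 0, 0.7448, 0.324, 0.3036, 0.1038, 0 → R0 = 1.4762
x·lx·mx: 0, 0.7448, 0.648, 0.9108, 0.4152, 0 → Σ = 2.7188
T = 2.7188 / 1.4762 = 1.841756… → 1.842

1.842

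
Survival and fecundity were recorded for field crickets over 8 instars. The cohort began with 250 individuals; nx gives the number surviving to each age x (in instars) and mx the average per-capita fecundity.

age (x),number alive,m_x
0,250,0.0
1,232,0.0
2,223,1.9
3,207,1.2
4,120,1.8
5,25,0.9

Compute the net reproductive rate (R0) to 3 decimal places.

3.642

lx = nx/n0 = nx/250: 1, 0.928, 0.892, 0.828, 0.48, 0.1
lx·mx by age: 0, 0, 1.6948, 0.9936, 0.864, 0.09
R0 = Σ lx·mx = 3.6424 → 3.642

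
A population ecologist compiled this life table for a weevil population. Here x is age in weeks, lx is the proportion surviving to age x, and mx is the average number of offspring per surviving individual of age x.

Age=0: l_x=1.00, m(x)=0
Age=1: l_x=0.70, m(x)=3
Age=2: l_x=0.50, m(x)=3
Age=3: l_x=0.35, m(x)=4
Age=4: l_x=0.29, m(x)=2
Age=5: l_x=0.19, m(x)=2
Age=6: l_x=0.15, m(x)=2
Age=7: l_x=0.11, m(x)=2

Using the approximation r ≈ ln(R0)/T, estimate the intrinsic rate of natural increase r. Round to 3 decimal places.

0.718

R0 = Σ lx·mx = 0 + 2.1 + 1.5 + 1.4 + 0.58 + 0.38 + 0.3 + 0.22 = 6.48
Σ x·lx·mx = 16.86; T = 16.86/6.48 = 2.60185…
r ≈ ln(R0)/T = ln(6.48)/2.60185… = 0.71823… → 0.718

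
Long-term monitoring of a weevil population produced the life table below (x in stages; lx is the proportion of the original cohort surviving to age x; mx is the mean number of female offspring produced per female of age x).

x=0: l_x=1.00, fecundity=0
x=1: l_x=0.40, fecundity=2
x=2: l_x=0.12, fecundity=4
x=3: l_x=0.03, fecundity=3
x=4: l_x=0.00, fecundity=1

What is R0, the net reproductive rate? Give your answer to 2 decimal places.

1.37

lx·mx by age: 0, 0.8, 0.48, 0.09, 0
R0 = Σ lx·mx = 1.37 → 1.37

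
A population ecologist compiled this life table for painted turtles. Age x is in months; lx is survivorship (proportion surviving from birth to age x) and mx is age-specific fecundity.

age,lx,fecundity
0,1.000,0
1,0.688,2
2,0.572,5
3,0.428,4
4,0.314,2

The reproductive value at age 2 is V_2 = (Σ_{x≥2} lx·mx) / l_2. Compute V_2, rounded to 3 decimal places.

9.091

lx·mx for x ≥ 2: 2.86, 1.712, 0.628 → sum = 5.2
V_2 = 5.2 / l_2 = 5.2 / 0.572 = 9.090909… → 9.091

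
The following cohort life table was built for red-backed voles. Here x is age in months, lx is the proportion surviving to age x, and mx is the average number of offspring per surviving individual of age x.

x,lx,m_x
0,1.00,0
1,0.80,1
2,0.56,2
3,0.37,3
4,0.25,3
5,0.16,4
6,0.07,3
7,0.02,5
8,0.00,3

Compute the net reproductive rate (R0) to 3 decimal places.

4.730

lx·mx by age: 0, 0.8, 1.12, 1.11, 0.75, 0.64, 0.21, 0.1, 0
R0 = Σ lx·mx = 4.73 → 4.730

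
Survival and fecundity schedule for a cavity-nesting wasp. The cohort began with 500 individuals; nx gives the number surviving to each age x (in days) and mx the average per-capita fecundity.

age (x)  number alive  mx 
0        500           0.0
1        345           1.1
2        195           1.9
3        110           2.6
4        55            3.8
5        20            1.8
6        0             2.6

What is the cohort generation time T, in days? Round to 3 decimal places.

2.338

lx = nx/n0 = nx/500: 1, 0.69, 0.39, 0.22, 0.11, 0.04, 0
lx·mx: 0, 0.759, 0.741, 0.572, 0.418, 0.072, 0 → R0 = 2.562
x·lx·mx: 0, 0.759, 1.482, 1.716, 1.672, 0.36, 0 → Σ = 5.989
T = 5.989 / 2.562 = 2.337627… → 2.338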